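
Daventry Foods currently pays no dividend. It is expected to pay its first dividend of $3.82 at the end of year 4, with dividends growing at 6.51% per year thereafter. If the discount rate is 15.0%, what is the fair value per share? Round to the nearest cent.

$29.58

Deferred-dividend DDM. At t=3 the remaining stream is a growing perpetuity with first payment D_4 = 3.82.
V_3 = D_4/(r−g) = 3.82/(0.15−0.0651) = 44.9941
P₀ = V_3/(1+r)^3 = 44.9941/(1+0.15)^3 = 29.5844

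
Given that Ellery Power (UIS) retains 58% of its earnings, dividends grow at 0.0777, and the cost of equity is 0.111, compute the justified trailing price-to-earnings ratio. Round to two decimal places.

13.59

Payout ratio b = 1 − 0.58 = 0.42.
Justified trailing P/E = b(1+g)/(r−g) = 0.42×(1+0.0777)/(0.111−0.0777) = 13.5926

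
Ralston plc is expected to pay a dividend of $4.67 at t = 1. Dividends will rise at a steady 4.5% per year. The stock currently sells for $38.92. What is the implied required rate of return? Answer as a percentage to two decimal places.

Rearranging the constant-growth DDM: r = D₁/P₀ + g.
r = 4.6700 / 38.92 + 0.045 = 0.11999 + 0.045 = 0.16499

16.50%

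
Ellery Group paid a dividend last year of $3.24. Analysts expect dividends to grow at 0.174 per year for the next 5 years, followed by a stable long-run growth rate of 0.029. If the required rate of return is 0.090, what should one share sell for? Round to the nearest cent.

Two-stage DDM. Project D₁…D_5 at 0.174, terminal growth 0.029, discount at r = 0.09.
D_1 = 3.8038
D_2 = 4.4656
D_3 = 5.2426
D_4 = 6.1548
D_5 = 7.2258
Terminal value at t=5: TV = D_6/(r−g) = 7.4353/(0.09−0.029) = 121.8908
P₀ = 3.8038/(1+0.09)^1 + 4.4656/(1+0.09)^2 + 5.2426/(1+0.09)^3 + 6.1548/(1+0.09)^4 + 7.2258/(1+0.09)^5 + 121.8908/(1+0.09)^5 = 99.5738

$99.57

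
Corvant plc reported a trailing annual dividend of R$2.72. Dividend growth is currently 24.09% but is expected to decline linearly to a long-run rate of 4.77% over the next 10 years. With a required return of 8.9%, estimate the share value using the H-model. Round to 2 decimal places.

R$132.62

H-model: P₀ = D₀[(1+g_L) + H(g_S−g_L)]/(r−g_L), with H = 10/2 = 5.
P₀ = 2.72 × [(1+0.0477) + 5×(0.2409−0.0477)] / (0.089−0.0477)
   = 2.72 × 2.0137 / 0.0413 = 132.6214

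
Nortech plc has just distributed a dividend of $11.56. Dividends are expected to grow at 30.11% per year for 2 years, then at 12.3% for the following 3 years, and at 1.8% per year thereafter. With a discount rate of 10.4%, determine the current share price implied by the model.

Three-stage DDM. Project D₁…D_5; terminal Gordon value at t=5 with g = 0.018; discount at r = 0.104.
D_1 = 15.0407
D_2 = 19.5695
D_3 = 21.9765
D_4 = 24.6796
D_5 = 27.7152
TV_5 = 28.2141/(0.104−0.018) = 328.0710
P₀ = Σ Dₜ/(1+r)ᵗ + TV_5/(1+r)^5 = 279.5680

$279.57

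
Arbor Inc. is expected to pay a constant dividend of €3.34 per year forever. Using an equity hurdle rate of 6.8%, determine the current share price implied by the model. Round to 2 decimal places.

€49.12

Zero-growth DDM (perpetuity): P₀ = D/r = 3.34 / 0.068 = 49.1176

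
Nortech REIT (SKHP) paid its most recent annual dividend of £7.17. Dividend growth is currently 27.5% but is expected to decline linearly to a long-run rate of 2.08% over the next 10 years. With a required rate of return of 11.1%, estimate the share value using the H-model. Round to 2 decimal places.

H-model: P₀ = D₀[(1+g_L) + H(g_S−g_L)]/(r−g_L), with H = 10/2 = 5.
P₀ = 7.17 × [(1+0.0208) + 5×(0.275−0.0208)] / (0.111−0.0208)
   = 7.17 × 2.2918 / 0.0902 = 182.1752

£182.18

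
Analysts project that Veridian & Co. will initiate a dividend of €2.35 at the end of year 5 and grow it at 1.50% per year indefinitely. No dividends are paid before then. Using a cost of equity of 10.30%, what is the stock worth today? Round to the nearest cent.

€18.04

Deferred-dividend DDM. At t=4 the remaining stream is a growing perpetuity with first payment D_5 = 2.35.
V_4 = D_5/(r−g) = 2.35/(0.103−0.015) = 26.7045
P₀ = V_4/(1+r)^4 = 26.7045/(1+0.103)^4 = 18.0419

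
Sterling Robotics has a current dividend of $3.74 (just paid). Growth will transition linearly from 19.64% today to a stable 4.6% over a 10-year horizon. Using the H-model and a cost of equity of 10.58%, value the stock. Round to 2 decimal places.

$112.45

H-model: P₀ = D₀[(1+g_L) + H(g_S−g_L)]/(r−g_L), with H = 10/2 = 5.
P₀ = 3.74 × [(1+0.046) + 5×(0.1964−0.046)] / (0.1058−0.046)
   = 3.74 × 1.7980 / 0.0598 = 112.4502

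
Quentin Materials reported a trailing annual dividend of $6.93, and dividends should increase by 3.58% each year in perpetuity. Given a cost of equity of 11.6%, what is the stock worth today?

$89.50

Gordon growth model: P₀ = D₁/(r − g). D₁ = 6.93 × (1 + 0.0358) = 7.1781.
P₀ = 7.1781 / (0.116 − 0.0358) = 7.1781 / 0.0802 = 89.5024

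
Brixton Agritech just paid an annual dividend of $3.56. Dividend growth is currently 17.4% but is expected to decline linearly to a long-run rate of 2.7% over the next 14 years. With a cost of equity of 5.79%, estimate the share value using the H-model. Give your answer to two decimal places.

$236.87

H-model: P₀ = D₀[(1+g_L) + H(g_S−g_L)]/(r−g_L), with H = 14/2 = 7.
P₀ = 3.56 × [(1+0.027) + 7×(0.174−0.027)] / (0.0579−0.027)
   = 3.56 × 2.0560 / 0.0309 = 236.8725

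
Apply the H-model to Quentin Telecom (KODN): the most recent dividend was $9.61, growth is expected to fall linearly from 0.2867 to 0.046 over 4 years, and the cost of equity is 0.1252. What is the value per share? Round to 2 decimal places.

$185.33

H-model: P₀ = D₀[(1+g_L) + H(g_S−g_L)]/(r−g_L), with H = 4/2 = 2.
P₀ = 9.61 × [(1+0.046) + 2×(0.2867−0.046)] / (0.1252−0.046)
   = 9.61 × 1.5274 / 0.0792 = 185.3322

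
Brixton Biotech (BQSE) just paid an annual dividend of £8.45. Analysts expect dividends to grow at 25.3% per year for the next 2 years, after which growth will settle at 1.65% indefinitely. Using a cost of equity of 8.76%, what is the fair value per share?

Two-stage DDM. Project D₁…D_2 at 0.253, terminal growth 0.0165, discount at r = 0.0876.
D_1 = 10.5878
D_2 = 13.2666
Terminal value at t=2: TV = D_3/(r−g) = 13.4855/(0.0876−0.0165) = 189.6691
P₀ = 10.5878/(1+0.0876)^1 + 13.2666/(1+0.0876)^2 + 189.6691/(1+0.0876)^2 = 181.2966

£181.30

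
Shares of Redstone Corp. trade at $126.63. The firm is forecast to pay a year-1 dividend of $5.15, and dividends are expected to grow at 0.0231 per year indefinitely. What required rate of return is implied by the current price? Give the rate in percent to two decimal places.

6.38%

Rearranging the constant-growth DDM: r = D₁/P₀ + g.
r = 5.1500 / 126.63 + 0.0231 = 0.04067 + 0.0231 = 0.06377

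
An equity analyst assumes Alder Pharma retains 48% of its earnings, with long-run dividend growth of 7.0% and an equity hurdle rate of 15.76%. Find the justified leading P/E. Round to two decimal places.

Payout ratio b = 1 − 0.48 = 0.52.
Justified leading P/E = b/(r−g) = 0.52/(0.1576−0.07) = 5.9361

5.94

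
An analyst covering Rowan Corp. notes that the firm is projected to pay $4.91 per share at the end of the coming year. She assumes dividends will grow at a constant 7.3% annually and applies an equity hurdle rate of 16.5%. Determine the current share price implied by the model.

$53.37

Gordon growth model: P₀ = D₁/(r − g), with D₁ = 4.91 given directly.
P₀ = 4.9100 / (0.165 − 0.073) = 4.9100 / 0.092 = 53.3696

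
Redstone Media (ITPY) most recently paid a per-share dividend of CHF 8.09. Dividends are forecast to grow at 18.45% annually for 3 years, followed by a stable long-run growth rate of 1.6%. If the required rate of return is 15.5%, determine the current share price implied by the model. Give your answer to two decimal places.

Two-stage DDM. Project D₁…D_3 at 0.1845, terminal growth 0.016, discount at r = 0.155.
D_1 = 9.5826
D_2 = 11.3506
D_3 = 13.4448
Terminal value at t=3: TV = D_4/(r−g) = 13.6599/(0.155−0.016) = 98.2726
P₀ = 9.5826/(1+0.155)^1 + 11.3506/(1+0.155)^2 + 13.4448/(1+0.155)^3 + 98.2726/(1+0.155)^3 = 89.3113

CHF 89.31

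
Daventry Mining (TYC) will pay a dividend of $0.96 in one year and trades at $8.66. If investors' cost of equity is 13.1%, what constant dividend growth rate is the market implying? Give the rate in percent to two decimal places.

From P₀ = D₁/(r − g), the implied growth is g = r − D₁/P₀.
g = 0.131 − 0.96/8.66 = 0.131 − 0.11085 = 0.02015

2.01%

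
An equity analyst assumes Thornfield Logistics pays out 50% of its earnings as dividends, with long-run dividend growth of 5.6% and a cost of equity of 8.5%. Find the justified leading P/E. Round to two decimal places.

17.24

Justified leading P/E = b/(r−g) = 0.50/(0.085−0.056) = 17.2414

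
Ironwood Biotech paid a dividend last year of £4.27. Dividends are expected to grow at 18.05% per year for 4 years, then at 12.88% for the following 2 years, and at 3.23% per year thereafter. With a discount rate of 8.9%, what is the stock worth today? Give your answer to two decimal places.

Three-stage DDM. Project D₁…D_6; terminal Gordon value at t=6 with g = 0.0323; discount at r = 0.089.
D_1 = 5.0407
D_2 = 5.9506
D_3 = 7.0247
D_4 = 8.2926
D_5 = 9.3607
D_6 = 10.5664
TV_6 = 10.9077/(0.089−0.0323) = 192.3750
P₀ = Σ Dₜ/(1+r)ᵗ + TV_6/(1+r)^6 = 148.7694

£148.77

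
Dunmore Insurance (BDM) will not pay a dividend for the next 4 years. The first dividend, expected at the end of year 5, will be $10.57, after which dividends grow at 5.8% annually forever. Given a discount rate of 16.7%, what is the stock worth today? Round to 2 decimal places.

$52.28

Deferred-dividend DDM. At t=4 the remaining stream is a growing perpetuity with first payment D_5 = 10.57.
V_4 = D_5/(r−g) = 10.57/(0.167−0.058) = 96.9725
P₀ = V_4/(1+r)^4 = 96.9725/(1+0.167)^4 = 52.2835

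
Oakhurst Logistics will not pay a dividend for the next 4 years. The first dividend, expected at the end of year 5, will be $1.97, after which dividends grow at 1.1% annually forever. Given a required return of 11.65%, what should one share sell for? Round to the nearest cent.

$12.02

Deferred-dividend DDM. At t=4 the remaining stream is a growing perpetuity with first payment D_5 = 1.97.
V_4 = D_5/(r−g) = 1.97/(0.1165−0.011) = 18.6730
P₀ = V_4/(1+r)^4 = 18.6730/(1+0.1165)^4 = 12.0165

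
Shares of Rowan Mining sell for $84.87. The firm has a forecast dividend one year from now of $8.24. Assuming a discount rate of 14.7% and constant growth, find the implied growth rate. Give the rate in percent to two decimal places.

From P₀ = D₁/(r − g), the implied growth is g = r − D₁/P₀.
g = 0.147 − 8.24/84.87 = 0.147 − 0.09709 = 0.04991

4.99%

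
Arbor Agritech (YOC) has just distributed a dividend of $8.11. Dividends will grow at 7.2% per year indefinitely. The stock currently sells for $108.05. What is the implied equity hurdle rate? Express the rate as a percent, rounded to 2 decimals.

15.25%

Rearranging the constant-growth DDM: r = D₁/P₀ + g.
D₁ = 8.11 × (1 + 0.072) = 8.6939.
r = 8.6939 / 108.05 + 0.072 = 0.08046 + 0.072 = 0.15246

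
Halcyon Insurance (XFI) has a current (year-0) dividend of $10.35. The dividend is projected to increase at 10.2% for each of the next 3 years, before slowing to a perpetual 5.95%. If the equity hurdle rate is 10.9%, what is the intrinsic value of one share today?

$248.02

Two-stage DDM. Project D₁…D_3 at 0.102, terminal growth 0.0595, discount at r = 0.109.
D_1 = 11.4057
D_2 = 12.5691
D_3 = 13.8511
Terminal value at t=3: TV = D_4/(r−g) = 14.6753/(0.109−0.0595) = 296.4701
P₀ = 11.4057/(1+0.109)^1 + 12.5691/(1+0.109)^2 + 13.8511/(1+0.109)^3 + 296.4701/(1+0.109)^3 = 248.0230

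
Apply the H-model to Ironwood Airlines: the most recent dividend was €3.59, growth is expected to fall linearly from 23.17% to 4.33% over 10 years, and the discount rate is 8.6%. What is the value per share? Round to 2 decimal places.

€166.91

H-model: P₀ = D₀[(1+g_L) + H(g_S−g_L)]/(r−g_L), with H = 10/2 = 5.
P₀ = 3.59 × [(1+0.0433) + 5×(0.2317−0.0433)] / (0.086−0.0433)
   = 3.59 × 1.9853 / 0.0427 = 166.9140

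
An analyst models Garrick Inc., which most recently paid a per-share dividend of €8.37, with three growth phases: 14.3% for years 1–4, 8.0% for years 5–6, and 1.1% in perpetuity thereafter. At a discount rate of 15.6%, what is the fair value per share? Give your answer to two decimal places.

Three-stage DDM. Project D₁…D_6; terminal Gordon value at t=6 with g = 0.011; discount at r = 0.156.
D_1 = 9.5669
D_2 = 10.9350
D_3 = 12.4987
D_4 = 14.2860
D_5 = 15.4289
D_6 = 16.6632
TV_6 = 16.8465/(0.156−0.011) = 116.1826
P₀ = Σ Dₜ/(1+r)ᵗ + TV_6/(1+r)^6 = 95.6905

€95.69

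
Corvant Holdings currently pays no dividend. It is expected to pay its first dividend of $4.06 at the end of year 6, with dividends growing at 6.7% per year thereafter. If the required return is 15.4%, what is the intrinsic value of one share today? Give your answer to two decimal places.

Deferred-dividend DDM. At t=5 the remaining stream is a growing perpetuity with first payment D_6 = 4.06.
V_5 = D_6/(r−g) = 4.06/(0.154−0.067) = 46.6667
P₀ = V_5/(1+r)^5 = 46.6667/(1+0.154)^5 = 22.8023

$22.80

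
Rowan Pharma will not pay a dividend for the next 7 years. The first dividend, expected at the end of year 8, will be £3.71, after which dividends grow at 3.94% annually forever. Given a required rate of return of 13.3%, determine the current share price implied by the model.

Deferred-dividend DDM. At t=7 the remaining stream is a growing perpetuity with first payment D_8 = 3.71.
V_7 = D_8/(r−g) = 3.71/(0.133−0.0394) = 39.6368
P₀ = V_7/(1+r)^7 = 39.6368/(1+0.133)^7 = 16.5382

£16.54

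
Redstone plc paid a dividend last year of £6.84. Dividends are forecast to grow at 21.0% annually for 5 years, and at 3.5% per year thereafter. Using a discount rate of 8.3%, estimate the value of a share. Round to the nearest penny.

£305.05

Two-stage DDM. Project D₁…D_5 at 0.21, terminal growth 0.035, discount at r = 0.083.
D_1 = 8.2764
D_2 = 10.0144
D_3 = 12.1175
D_4 = 14.6621
D_5 = 17.7412
Terminal value at t=5: TV = D_6/(r−g) = 18.3621/(0.083−0.035) = 382.5446
P₀ = 8.2764/(1+0.083)^1 + 10.0144/(1+0.083)^2 + 12.1175/(1+0.083)^3 + 14.6621/(1+0.083)^4 + 17.7412/(1+0.083)^5 + 382.5446/(1+0.083)^5 = 305.0535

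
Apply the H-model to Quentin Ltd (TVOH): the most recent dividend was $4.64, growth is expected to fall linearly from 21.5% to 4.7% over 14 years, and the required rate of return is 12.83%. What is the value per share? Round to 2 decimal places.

H-model: P₀ = D₀[(1+g_L) + H(g_S−g_L)]/(r−g_L), with H = 14/2 = 7.
P₀ = 4.64 × [(1+0.047) + 7×(0.215−0.047)] / (0.1283−0.047)
   = 4.64 × 2.2230 / 0.0813 = 126.8723

$126.87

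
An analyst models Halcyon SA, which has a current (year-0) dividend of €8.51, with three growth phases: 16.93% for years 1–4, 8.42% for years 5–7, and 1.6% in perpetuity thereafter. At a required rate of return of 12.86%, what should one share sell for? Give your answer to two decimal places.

Three-stage DDM. Project D₁…D_7; terminal Gordon value at t=7 with g = 0.016; discount at r = 0.1286.
D_1 = 9.9507
D_2 = 11.6354
D_3 = 13.6053
D_4 = 15.9087
D_5 = 17.2482
D_6 = 18.7005
D_7 = 20.2750
TV_7 = 20.5994/(0.1286−0.016) = 182.9435
P₀ = Σ Dₜ/(1+r)ᵗ + TV_7/(1+r)^7 = 142.8237

€142.82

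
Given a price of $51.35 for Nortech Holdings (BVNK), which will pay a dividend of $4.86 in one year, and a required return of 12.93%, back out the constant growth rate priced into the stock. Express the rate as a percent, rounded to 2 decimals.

3.47%

From P₀ = D₁/(r − g), the implied growth is g = r − D₁/P₀.
g = 0.1293 − 4.86/51.35 = 0.1293 − 0.09464 = 0.03466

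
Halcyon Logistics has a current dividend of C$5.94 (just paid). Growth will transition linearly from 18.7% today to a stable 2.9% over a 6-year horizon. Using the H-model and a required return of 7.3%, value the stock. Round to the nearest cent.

H-model: P₀ = D₀[(1+g_L) + H(g_S−g_L)]/(r−g_L), with H = 6/2 = 3.
P₀ = 5.94 × [(1+0.029) + 3×(0.187−0.029)] / (0.073−0.029)
   = 5.94 × 1.5030 / 0.044 = 202.9050

C$202.91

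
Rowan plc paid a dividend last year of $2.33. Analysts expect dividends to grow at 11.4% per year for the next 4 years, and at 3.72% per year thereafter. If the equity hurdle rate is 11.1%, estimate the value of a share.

Two-stage DDM. Project D₁…D_4 at 0.114, terminal growth 0.0372, discount at r = 0.111.
D_1 = 2.5956
D_2 = 2.8915
D_3 = 3.2212
D_4 = 3.5884
Terminal value at t=4: TV = D_5/(r−g) = 3.7219/(0.111−0.0372) = 50.4316
P₀ = 2.5956/(1+0.111)^1 + 2.8915/(1+0.111)^2 + 3.2212/(1+0.111)^3 + 3.5884/(1+0.111)^4 + 50.4316/(1+0.111)^4 = 42.4845

$42.48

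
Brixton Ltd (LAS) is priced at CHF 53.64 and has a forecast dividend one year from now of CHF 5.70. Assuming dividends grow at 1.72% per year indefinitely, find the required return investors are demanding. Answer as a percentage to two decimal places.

12.35%

Rearranging the constant-growth DDM: r = D₁/P₀ + g.
r = 5.7000 / 53.64 + 0.0172 = 0.10626 + 0.0172 = 0.12346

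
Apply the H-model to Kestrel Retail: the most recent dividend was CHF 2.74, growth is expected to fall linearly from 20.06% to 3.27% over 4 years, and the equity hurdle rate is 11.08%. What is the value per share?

CHF 48.01

H-model: P₀ = D₀[(1+g_L) + H(g_S−g_L)]/(r−g_L), with H = 4/2 = 2.
P₀ = 2.74 × [(1+0.0327) + 2×(0.2006−0.0327)] / (0.1108−0.0327)
   = 2.74 × 1.3685 / 0.0781 = 48.0114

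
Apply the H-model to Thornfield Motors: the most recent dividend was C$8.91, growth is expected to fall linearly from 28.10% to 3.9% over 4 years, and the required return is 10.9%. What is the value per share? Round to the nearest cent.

C$193.86

H-model: P₀ = D₀[(1+g_L) + H(g_S−g_L)]/(r−g_L), with H = 4/2 = 2.
P₀ = 8.91 × [(1+0.039) + 2×(0.281−0.039)] / (0.109−0.039)
   = 8.91 × 1.5230 / 0.07 = 193.8561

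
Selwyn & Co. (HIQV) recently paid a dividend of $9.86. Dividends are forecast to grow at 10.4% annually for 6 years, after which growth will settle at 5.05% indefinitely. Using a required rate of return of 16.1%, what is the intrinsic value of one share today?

$119.09

Two-stage DDM. Project D₁…D_6 at 0.104, terminal growth 0.0505, discount at r = 0.161.
D_1 = 10.8854
D_2 = 12.0175
D_3 = 13.2673
D_4 = 14.6472
D_5 = 16.1705
D_6 = 17.8522
Terminal value at t=6: TV = D_7/(r−g) = 18.7537/(0.161−0.0505) = 169.7169
P₀ = 10.8854/(1+0.161)^1 + 12.0175/(1+0.161)^2 + 13.2673/(1+0.161)^3 + 14.6472/(1+0.161)^4 + 16.1705/(1+0.161)^5 + 17.8522/(1+0.161)^6 + 169.7169/(1+0.161)^6 = 119.0862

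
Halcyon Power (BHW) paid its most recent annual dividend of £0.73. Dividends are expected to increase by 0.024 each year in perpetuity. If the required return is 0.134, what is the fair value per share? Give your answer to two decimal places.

Gordon growth model: P₀ = D₁/(r − g). D₁ = 0.73 × (1 + 0.024) = 0.7475.
P₀ = 0.7475 / (0.134 − 0.024) = 0.7475 / 0.11 = 6.7956

£6.80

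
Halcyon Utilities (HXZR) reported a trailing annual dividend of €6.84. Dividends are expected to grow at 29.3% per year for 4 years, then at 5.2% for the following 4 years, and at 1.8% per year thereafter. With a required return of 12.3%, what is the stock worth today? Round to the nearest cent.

Three-stage DDM. Project D₁…D_8; terminal Gordon value at t=8 with g = 0.018; discount at r = 0.123.
D_1 = 8.8441
D_2 = 11.4354
D_3 = 14.7860
D_4 = 19.1183
D_5 = 20.1125
D_6 = 21.1583
D_7 = 22.2586
D_8 = 23.4160
TV_8 = 23.8375/(0.123−0.018) = 227.0239
P₀ = Σ Dₜ/(1+r)ᵗ + TV_8/(1+r)^8 = 170.1024

€170.10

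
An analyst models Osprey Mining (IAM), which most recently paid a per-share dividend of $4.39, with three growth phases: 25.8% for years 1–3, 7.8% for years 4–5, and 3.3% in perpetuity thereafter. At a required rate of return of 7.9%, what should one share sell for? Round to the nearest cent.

$187.89

Three-stage DDM. Project D₁…D_5; terminal Gordon value at t=5 with g = 0.033; discount at r = 0.079.
D_1 = 5.5226
D_2 = 6.9475
D_3 = 8.7399
D_4 = 9.4216
D_5 = 10.1565
TV_5 = 10.4917/(0.079−0.033) = 228.0796
P₀ = Σ Dₜ/(1+r)ᵗ + TV_5/(1+r)^5 = 187.8861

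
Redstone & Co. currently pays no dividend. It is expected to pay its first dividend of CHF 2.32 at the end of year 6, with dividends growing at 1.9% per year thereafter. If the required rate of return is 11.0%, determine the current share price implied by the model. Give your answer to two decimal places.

CHF 15.13

Deferred-dividend DDM. At t=5 the remaining stream is a growing perpetuity with first payment D_6 = 2.32.
V_5 = D_6/(r−g) = 2.32/(0.11−0.019) = 25.4945
P₀ = V_5/(1+r)^5 = 25.4945/(1+0.11)^5 = 15.1297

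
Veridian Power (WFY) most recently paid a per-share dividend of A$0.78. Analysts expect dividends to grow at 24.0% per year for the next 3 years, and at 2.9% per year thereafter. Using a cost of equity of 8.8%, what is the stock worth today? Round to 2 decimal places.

A$23.20

Two-stage DDM. Project D₁…D_3 at 0.24, terminal growth 0.029, discount at r = 0.088.
D_1 = 0.9672
D_2 = 1.1993
D_3 = 1.4872
Terminal value at t=3: TV = D_4/(r−g) = 1.5303/(0.088−0.029) = 25.9372
P₀ = 0.9672/(1+0.088)^1 + 1.1993/(1+0.088)^2 + 1.4872/(1+0.088)^3 + 25.9372/(1+0.088)^3 = 23.1958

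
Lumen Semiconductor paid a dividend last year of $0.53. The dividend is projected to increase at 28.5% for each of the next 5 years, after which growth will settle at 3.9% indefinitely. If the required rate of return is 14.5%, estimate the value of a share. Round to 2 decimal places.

$13.04

Two-stage DDM. Project D₁…D_5 at 0.285, terminal growth 0.039, discount at r = 0.145.
D_1 = 0.6811
D_2 = 0.8751
D_3 = 1.1246
D_4 = 1.4451
D_5 = 1.8569
Terminal value at t=5: TV = D_6/(r−g) = 1.9293/(0.145−0.039) = 18.2012
P₀ = 0.6811/(1+0.145)^1 + 0.8751/(1+0.145)^2 + 1.1246/(1+0.145)^3 + 1.4451/(1+0.145)^4 + 1.8569/(1+0.145)^5 + 18.2012/(1+0.145)^5 = 13.0443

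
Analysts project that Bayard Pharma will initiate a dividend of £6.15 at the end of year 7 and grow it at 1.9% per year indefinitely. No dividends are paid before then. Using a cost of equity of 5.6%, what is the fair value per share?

£119.86

Deferred-dividend DDM. At t=6 the remaining stream is a growing perpetuity with first payment D_7 = 6.15.
V_6 = D_7/(r−g) = 6.15/(0.056−0.019) = 166.2162
P₀ = V_6/(1+r)^6 = 166.2162/(1+0.056)^6 = 119.8643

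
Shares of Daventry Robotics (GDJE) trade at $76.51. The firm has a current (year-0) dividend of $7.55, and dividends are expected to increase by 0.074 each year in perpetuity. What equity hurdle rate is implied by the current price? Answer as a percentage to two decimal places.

Rearranging the constant-growth DDM: r = D₁/P₀ + g.
D₁ = 7.55 × (1 + 0.074) = 8.1087.
r = 8.1087 / 76.51 + 0.074 = 0.10598 + 0.074 = 0.17998

18.00%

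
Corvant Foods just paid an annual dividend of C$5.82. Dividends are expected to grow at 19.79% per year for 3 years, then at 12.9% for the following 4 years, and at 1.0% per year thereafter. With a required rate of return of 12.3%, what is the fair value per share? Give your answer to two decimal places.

Three-stage DDM. Project D₁…D_7; terminal Gordon value at t=7 with g = 0.01; discount at r = 0.123.
D_1 = 6.9718
D_2 = 8.3515
D_3 = 10.0043
D_4 = 11.2948
D_5 = 12.7518
D_6 = 14.3968
D_7 = 16.2540
TV_7 = 16.4165/(0.123−0.01) = 145.2792
P₀ = Σ Dₜ/(1+r)ᵗ + TV_7/(1+r)^7 = 113.0272

C$113.03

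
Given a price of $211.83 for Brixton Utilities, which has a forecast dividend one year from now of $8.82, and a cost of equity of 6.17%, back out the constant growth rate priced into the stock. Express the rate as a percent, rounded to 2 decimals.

From P₀ = D₁/(r − g), the implied growth is g = r − D₁/P₀.
g = 0.0617 − 8.82/211.83 = 0.0617 − 0.04164 = 0.02006

2.01%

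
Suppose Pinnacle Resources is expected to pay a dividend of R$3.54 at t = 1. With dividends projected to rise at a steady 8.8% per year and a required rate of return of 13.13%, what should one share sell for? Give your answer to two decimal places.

R$81.76

Gordon growth model: P₀ = D₁/(r − g), with D₁ = 3.54 given directly.
P₀ = 3.5400 / (0.1313 − 0.088) = 3.5400 / 0.0433 = 81.7552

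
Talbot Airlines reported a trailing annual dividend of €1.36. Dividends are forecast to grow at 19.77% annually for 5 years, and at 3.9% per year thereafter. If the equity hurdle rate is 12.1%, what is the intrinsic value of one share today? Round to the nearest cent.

€32.32

Two-stage DDM. Project D₁…D_5 at 0.1977, terminal growth 0.039, discount at r = 0.121.
D_1 = 1.6289
D_2 = 1.9509
D_3 = 2.3366
D_4 = 2.7985
D_5 = 3.3518
Terminal value at t=5: TV = D_6/(r−g) = 3.4825/(0.121−0.039) = 42.4699
P₀ = 1.6289/(1+0.121)^1 + 1.9509/(1+0.121)^2 + 2.3366/(1+0.121)^3 + 2.7985/(1+0.121)^4 + 3.3518/(1+0.121)^5 + 42.4699/(1+0.121)^5 = 32.3211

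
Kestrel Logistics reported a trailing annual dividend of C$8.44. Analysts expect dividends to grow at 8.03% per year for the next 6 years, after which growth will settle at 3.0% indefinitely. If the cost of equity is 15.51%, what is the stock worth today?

C$86.83

Two-stage DDM. Project D₁…D_6 at 0.0803, terminal growth 0.03, discount at r = 0.1551.
D_1 = 9.1177
D_2 = 9.8499
D_3 = 10.6408
D_4 = 11.4953
D_5 = 12.4184
D_6 = 13.4156
Terminal value at t=6: TV = D_7/(r−g) = 13.8180/(0.1551−0.03) = 110.4558
P₀ = 9.1177/(1+0.1551)^1 + 9.8499/(1+0.1551)^2 + 10.6408/(1+0.1551)^3 + 11.4953/(1+0.1551)^4 + 12.4184/(1+0.1551)^5 + 13.4156/(1+0.1551)^6 + 110.4558/(1+0.1551)^6 = 86.8261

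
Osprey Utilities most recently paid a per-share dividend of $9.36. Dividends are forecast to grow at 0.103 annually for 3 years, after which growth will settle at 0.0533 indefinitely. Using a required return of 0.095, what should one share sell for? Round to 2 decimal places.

$270.14

Two-stage DDM. Project D₁…D_3 at 0.103, terminal growth 0.0533, discount at r = 0.095.
D_1 = 10.3241
D_2 = 11.3875
D_3 = 12.5604
Terminal value at t=3: TV = D_4/(r−g) = 13.2298/(0.095−0.0533) = 317.2623
P₀ = 10.3241/(1+0.095)^1 + 11.3875/(1+0.095)^2 + 12.5604/(1+0.095)^3 + 317.2623/(1+0.095)^3 = 270.1363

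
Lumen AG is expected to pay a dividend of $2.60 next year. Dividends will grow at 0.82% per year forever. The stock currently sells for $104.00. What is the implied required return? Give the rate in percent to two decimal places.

3.32%

Rearranging the constant-growth DDM: r = D₁/P₀ + g.
r = 2.6000 / 104.00 + 0.0082 = 0.02500 + 0.0082 = 0.03320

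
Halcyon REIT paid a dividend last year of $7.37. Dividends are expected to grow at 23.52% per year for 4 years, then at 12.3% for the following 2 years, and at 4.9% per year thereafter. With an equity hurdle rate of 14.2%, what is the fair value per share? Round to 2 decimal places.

$165.70

Three-stage DDM. Project D₁…D_6; terminal Gordon value at t=6 with g = 0.049; discount at r = 0.142.
D_1 = 9.1034
D_2 = 11.2445
D_3 = 13.8893
D_4 = 17.1560
D_5 = 19.2662
D_6 = 21.6360
TV_6 = 22.6961/(0.142−0.049) = 244.0443
P₀ = Σ Dₜ/(1+r)ᵗ + TV_6/(1+r)^6 = 165.6990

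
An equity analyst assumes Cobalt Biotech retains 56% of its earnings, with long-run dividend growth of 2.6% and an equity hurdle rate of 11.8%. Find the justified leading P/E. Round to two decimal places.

4.78

Payout ratio b = 1 − 0.56 = 0.44.
Justified leading P/E = b/(r−g) = 0.44/(0.118−0.026) = 4.7826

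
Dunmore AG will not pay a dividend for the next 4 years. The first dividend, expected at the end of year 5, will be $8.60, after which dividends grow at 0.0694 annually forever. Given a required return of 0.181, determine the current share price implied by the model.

Deferred-dividend DDM. At t=4 the remaining stream is a growing perpetuity with first payment D_5 = 8.60.
V_4 = D_5/(r−g) = 8.60/(0.181−0.0694) = 77.0609
P₀ = V_4/(1+r)^4 = 77.0609/(1+0.181)^4 = 39.6127

$39.61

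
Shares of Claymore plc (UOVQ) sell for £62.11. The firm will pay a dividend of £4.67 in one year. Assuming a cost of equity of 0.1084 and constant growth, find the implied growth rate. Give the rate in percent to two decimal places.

3.32%

From P₀ = D₁/(r − g), the implied growth is g = r − D₁/P₀.
g = 0.1084 − 4.67/62.11 = 0.1084 − 0.07519 = 0.03321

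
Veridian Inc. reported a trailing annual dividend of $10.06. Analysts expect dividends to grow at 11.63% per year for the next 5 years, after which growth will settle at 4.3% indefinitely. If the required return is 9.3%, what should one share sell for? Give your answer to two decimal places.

$286.80

Two-stage DDM. Project D₁…D_5 at 0.1163, terminal growth 0.043, discount at r = 0.093.
D_1 = 11.2300
D_2 = 12.5360
D_3 = 13.9940
D_4 = 15.6215
D_5 = 17.4382
Terminal value at t=5: TV = D_6/(r−g) = 18.1881/(0.093−0.043) = 363.7616
P₀ = 11.2300/(1+0.093)^1 + 12.5360/(1+0.093)^2 + 13.9940/(1+0.093)^3 + 15.6215/(1+0.093)^4 + 17.4382/(1+0.093)^5 + 363.7616/(1+0.093)^5 = 286.8030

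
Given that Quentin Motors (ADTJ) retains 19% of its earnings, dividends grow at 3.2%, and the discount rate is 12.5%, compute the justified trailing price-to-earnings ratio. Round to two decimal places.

Payout ratio b = 1 − 0.19 = 0.81.
Justified trailing P/E = b(1+g)/(r−g) = 0.81×(1+0.032)/(0.125−0.032) = 8.9884

8.99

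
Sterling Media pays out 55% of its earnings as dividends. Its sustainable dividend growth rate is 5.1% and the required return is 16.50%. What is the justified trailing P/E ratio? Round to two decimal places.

Justified trailing P/E = b(1+g)/(r−g) = 0.55×(1+0.051)/(0.165−0.051) = 5.0706

5.07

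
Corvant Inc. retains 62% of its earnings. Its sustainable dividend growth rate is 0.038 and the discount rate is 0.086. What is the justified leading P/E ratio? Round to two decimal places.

7.92

Payout ratio b = 1 − 0.62 = 0.38.
Justified leading P/E = b/(r−g) = 0.38/(0.086−0.038) = 7.9167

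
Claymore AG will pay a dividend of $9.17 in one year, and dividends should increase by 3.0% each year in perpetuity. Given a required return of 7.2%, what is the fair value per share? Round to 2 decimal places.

Gordon growth model: P₀ = D₁/(r − g), with D₁ = 9.17 given directly.
P₀ = 9.1700 / (0.072 − 0.03) = 9.1700 / 0.042 = 218.3333

$218.33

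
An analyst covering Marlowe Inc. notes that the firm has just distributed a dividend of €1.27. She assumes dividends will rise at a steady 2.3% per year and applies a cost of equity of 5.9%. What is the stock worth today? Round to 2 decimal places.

Gordon growth model: P₀ = D₁/(r − g). D₁ = 1.27 × (1 + 0.023) = 1.2992.
P₀ = 1.2992 / (0.059 − 0.023) = 1.2992 / 0.036 = 36.0892

€36.09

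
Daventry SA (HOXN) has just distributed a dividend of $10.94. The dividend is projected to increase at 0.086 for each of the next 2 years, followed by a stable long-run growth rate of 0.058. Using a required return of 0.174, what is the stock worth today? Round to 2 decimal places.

$104.86

Two-stage DDM. Project D₁…D_2 at 0.086, terminal growth 0.058, discount at r = 0.174.
D_1 = 11.8808
D_2 = 12.9026
Terminal value at t=2: TV = D_3/(r−g) = 13.6509/(0.174−0.058) = 117.6805
P₀ = 11.8808/(1+0.174)^1 + 12.9026/(1+0.174)^2 + 117.6805/(1+0.174)^2 = 104.8638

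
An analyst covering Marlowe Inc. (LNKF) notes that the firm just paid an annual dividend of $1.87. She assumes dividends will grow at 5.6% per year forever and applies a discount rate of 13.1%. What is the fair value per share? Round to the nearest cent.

$26.33

Gordon growth model: P₀ = D₁/(r − g). D₁ = 1.87 × (1 + 0.056) = 1.9747.
P₀ = 1.9747 / (0.131 − 0.056) = 1.9747 / 0.075 = 26.3296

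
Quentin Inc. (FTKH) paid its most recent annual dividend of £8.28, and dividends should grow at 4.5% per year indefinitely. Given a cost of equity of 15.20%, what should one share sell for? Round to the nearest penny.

Gordon growth model: P₀ = D₁/(r − g). D₁ = 8.28 × (1 + 0.045) = 8.6526.
P₀ = 8.6526 / (0.152 − 0.045) = 8.6526 / 0.107 = 80.8654

£80.87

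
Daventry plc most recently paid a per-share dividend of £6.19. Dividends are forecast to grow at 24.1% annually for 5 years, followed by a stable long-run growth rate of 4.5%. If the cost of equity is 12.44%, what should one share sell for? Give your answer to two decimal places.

Two-stage DDM. Project D₁…D_5 at 0.241, terminal growth 0.045, discount at r = 0.1244.
D_1 = 7.6818
D_2 = 9.5331
D_3 = 11.8306
D_4 = 14.6817
D_5 = 18.2200
Terminal value at t=5: TV = D_6/(r−g) = 19.0400/(0.1244−0.045) = 239.7979
P₀ = 7.6818/(1+0.1244)^1 + 9.5331/(1+0.1244)^2 + 11.8306/(1+0.1244)^3 + 14.6817/(1+0.1244)^4 + 18.2200/(1+0.1244)^5 + 239.7979/(1+0.1244)^5 = 175.4439

£175.44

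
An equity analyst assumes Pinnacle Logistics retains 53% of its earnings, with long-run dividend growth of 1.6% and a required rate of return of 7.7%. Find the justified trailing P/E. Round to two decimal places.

Payout ratio b = 1 − 0.53 = 0.47.
Justified trailing P/E = b(1+g)/(r−g) = 0.47×(1+0.016)/(0.077−0.016) = 7.8282

7.83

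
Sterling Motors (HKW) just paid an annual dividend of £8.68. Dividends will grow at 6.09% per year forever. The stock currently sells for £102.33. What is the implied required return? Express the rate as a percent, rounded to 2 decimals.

Rearranging the constant-growth DDM: r = D₁/P₀ + g.
D₁ = 8.68 × (1 + 0.0609) = 9.2086.
r = 9.2086 / 102.33 + 0.0609 = 0.08999 + 0.0609 = 0.15089

15.09%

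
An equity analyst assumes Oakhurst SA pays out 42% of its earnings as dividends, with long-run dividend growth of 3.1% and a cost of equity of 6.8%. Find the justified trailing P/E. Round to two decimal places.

Justified trailing P/E = b(1+g)/(r−g) = 0.42×(1+0.031)/(0.068−0.031) = 11.7032

11.70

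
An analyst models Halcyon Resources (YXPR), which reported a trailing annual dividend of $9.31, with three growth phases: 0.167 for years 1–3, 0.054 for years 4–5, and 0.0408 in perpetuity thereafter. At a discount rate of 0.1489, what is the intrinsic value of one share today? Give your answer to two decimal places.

Three-stage DDM. Project D₁…D_5; terminal Gordon value at t=5 with g = 0.0408; discount at r = 0.1489.
D_1 = 10.8648
D_2 = 12.6792
D_3 = 14.7966
D_4 = 15.5956
D_5 = 16.4378
TV_5 = 17.1085/(0.1489−0.0408) = 158.2651
P₀ = Σ Dₜ/(1+r)ᵗ + TV_5/(1+r)^5 = 125.0452

$125.05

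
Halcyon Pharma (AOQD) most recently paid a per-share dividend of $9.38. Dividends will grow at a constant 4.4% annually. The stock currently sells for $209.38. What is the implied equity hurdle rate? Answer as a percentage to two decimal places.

Rearranging the constant-growth DDM: r = D₁/P₀ + g.
D₁ = 9.38 × (1 + 0.044) = 9.7927.
r = 9.7927 / 209.38 + 0.044 = 0.04677 + 0.044 = 0.09077

9.08%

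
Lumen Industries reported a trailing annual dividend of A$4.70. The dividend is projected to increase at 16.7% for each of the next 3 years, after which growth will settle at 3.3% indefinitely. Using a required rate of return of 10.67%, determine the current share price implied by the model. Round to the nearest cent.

Two-stage DDM. Project D₁…D_3 at 0.167, terminal growth 0.033, discount at r = 0.1067.
D_1 = 5.4849
D_2 = 6.4009
D_3 = 7.4698
Terminal value at t=3: TV = D_4/(r−g) = 7.7163/(0.1067−0.033) = 104.6992
P₀ = 5.4849/(1+0.1067)^1 + 6.4009/(1+0.1067)^2 + 7.4698/(1+0.1067)^3 + 104.6992/(1+0.1067)^3 = 92.9351

A$92.94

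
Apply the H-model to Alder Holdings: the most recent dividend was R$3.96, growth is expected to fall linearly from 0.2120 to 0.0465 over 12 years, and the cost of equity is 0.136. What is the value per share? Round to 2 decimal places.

H-model: P₀ = D₀[(1+g_L) + H(g_S−g_L)]/(r−g_L), with H = 12/2 = 6.
P₀ = 3.96 × [(1+0.0465) + 6×(0.212−0.0465)] / (0.136−0.0465)
   = 3.96 × 2.0395 / 0.0895 = 90.2393

R$90.24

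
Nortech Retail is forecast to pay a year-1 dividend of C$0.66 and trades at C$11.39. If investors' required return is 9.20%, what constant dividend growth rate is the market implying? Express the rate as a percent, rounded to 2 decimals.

3.41%

From P₀ = D₁/(r − g), the implied growth is g = r − D₁/P₀.
g = 0.092 − 0.66/11.39 = 0.092 − 0.05795 = 0.03405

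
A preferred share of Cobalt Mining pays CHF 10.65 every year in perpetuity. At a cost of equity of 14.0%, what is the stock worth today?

Zero-growth DDM (perpetuity): P₀ = D/r = 10.65 / 0.14 = 76.0714

CHF 76.07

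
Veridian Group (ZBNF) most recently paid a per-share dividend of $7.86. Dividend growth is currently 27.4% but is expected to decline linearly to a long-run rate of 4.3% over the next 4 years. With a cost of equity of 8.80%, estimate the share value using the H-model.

$262.87

H-model: P₀ = D₀[(1+g_L) + H(g_S−g_L)]/(r−g_L), with H = 4/2 = 2.
P₀ = 7.86 × [(1+0.043) + 2×(0.274−0.043)] / (0.088−0.043)
   = 7.86 × 1.5050 / 0.045 = 262.8733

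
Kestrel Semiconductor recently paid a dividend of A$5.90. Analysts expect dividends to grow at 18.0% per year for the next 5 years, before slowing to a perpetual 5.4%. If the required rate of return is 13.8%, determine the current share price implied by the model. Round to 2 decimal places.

A$121.67

Two-stage DDM. Project D₁…D_5 at 0.18, terminal growth 0.054, discount at r = 0.138.
D_1 = 6.9620
D_2 = 8.2152
D_3 = 9.6939
D_4 = 11.4388
D_5 = 13.4978
Terminal value at t=5: TV = D_6/(r−g) = 14.2267/(0.138−0.054) = 169.3649
P₀ = 6.9620/(1+0.138)^1 + 8.2152/(1+0.138)^2 + 9.6939/(1+0.138)^3 + 11.4388/(1+0.138)^4 + 13.4978/(1+0.138)^5 + 169.3649/(1+0.138)^5 = 121.6700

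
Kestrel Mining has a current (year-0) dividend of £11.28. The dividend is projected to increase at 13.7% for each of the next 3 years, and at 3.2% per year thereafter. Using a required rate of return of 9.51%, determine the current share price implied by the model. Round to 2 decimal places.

£242.98

Two-stage DDM. Project D₁…D_3 at 0.137, terminal growth 0.032, discount at r = 0.0951.
D_1 = 12.8254
D_2 = 14.5824
D_3 = 16.5802
Terminal value at t=3: TV = D_4/(r−g) = 17.1108/(0.0951−0.032) = 271.1695
P₀ = 12.8254/(1+0.0951)^1 + 14.5824/(1+0.0951)^2 + 16.5802/(1+0.0951)^3 + 271.1695/(1+0.0951)^3 = 242.9769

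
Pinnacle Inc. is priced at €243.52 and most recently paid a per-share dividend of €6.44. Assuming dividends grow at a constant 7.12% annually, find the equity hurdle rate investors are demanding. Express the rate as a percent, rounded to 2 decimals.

9.95%

Rearranging the constant-growth DDM: r = D₁/P₀ + g.
D₁ = 6.44 × (1 + 0.0712) = 6.8985.
r = 6.8985 / 243.52 + 0.0712 = 0.02833 + 0.0712 = 0.09953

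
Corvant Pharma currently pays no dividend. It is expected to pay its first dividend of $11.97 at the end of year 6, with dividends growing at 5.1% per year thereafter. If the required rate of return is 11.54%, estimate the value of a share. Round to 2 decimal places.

$107.66

Deferred-dividend DDM. At t=5 the remaining stream is a growing perpetuity with first payment D_6 = 11.97.
V_5 = D_6/(r−g) = 11.97/(0.1154−0.051) = 185.8696
P₀ = V_5/(1+r)^5 = 185.8696/(1+0.1154)^5 = 107.6602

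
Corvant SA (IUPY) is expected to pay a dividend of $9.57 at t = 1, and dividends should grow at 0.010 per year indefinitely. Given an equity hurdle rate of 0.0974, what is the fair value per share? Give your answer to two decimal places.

Gordon growth model: P₀ = D₁/(r − g), with D₁ = 9.57 given directly.
P₀ = 9.5700 / (0.0974 − 0.01) = 9.5700 / 0.0874 = 109.4966

$109.50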